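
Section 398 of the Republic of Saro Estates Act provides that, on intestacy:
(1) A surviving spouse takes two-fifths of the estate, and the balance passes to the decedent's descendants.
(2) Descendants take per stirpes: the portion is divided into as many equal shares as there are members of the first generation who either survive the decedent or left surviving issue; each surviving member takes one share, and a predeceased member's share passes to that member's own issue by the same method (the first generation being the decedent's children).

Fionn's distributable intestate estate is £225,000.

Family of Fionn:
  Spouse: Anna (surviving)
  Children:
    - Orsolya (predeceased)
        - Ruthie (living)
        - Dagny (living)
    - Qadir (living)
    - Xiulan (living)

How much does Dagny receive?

Dagny receives £22,500.

Anna takes two-fifths of £225,000 = £90,000. The remaining £135,000 passes to the descendants.
The descendants' portion (£135,000) is divided into 3 shares of £45,000: Qadir and Xiulan each take £45,000; Orsolya's £45,000 share passes to Orsolya's issue.
Orsolya's share (£45,000) is divided into 2 shares of £22,500: Ruthie and Dagny each take £22,500.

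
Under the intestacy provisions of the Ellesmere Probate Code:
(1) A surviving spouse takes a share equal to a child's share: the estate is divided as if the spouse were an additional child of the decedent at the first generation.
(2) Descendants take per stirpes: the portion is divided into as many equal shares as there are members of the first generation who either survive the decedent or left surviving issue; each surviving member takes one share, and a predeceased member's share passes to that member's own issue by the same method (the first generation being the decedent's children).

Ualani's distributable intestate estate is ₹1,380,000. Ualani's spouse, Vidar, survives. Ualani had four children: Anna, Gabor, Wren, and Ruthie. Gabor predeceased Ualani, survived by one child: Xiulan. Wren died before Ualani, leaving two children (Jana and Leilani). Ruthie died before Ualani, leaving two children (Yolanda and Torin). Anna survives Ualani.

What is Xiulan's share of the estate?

Xiulan receives ₹276,000.

The spouse counts as an additional share at the children's level, so there are 5 primary shares of ₹276,000. Vidar takes one such share (₹276,000).
The children's combined portion (₹1,104,000) is divided into 4 shares of ₹276,000: Anna takes ₹276,000; Gabor's ₹276,000 share passes to Gabor's issue; Wren's ₹276,000 share passes to Wren's issue; Ruthie's ₹276,000 share passes to Ruthie's issue.
Gabor's share (₹276,000) passes entirely to Xiulan.
Wren's share (₹276,000) is divided into 2 shares of ₹138,000: Jana and Leilani each take ₹138,000.
Ruthie's share (₹276,000) is divided into 2 shares of ₹138,000: Yolanda and Torin each take ₹138,000.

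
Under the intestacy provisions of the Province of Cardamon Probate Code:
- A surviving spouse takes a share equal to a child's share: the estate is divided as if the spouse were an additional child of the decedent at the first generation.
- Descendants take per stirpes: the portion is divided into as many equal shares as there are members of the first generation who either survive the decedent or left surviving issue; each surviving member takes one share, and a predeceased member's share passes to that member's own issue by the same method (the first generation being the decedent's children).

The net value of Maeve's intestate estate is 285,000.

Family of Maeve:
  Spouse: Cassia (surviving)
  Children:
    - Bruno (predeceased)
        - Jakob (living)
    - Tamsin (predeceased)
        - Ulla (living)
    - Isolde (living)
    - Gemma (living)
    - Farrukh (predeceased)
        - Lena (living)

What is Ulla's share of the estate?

Ulla receives 47,500.

The spouse counts as an additional share at the children's level, so there are 6 primary shares of 47,500. Cassia takes one such share (47,500).
The children's combined portion (237,500) is divided into 5 shares of 47,500: Isolde and Gemma each take 47,500; Bruno's 47,500 share passes to Bruno's issue; Tamsin's 47,500 share passes to Tamsin's issue; Farrukh's 47,500 share passes to Farrukh's issue.
Bruno's share (47,500) passes entirely to Jakob.
Tamsin's share (47,500) passes entirely to Ulla.
Farrukh's share (47,500) passes entirely to Lena.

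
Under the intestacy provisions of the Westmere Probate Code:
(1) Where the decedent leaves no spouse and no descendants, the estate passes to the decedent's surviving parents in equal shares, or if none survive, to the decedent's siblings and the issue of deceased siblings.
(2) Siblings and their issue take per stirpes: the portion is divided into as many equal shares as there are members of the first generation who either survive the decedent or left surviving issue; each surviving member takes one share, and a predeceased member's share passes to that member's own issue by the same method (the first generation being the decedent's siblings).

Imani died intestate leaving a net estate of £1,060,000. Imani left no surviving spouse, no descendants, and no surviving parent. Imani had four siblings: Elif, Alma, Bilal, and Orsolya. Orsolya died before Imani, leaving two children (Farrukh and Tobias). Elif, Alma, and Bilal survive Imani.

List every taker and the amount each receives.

The entire £1,060,000 passes to the siblings and their issue.
That amount (£1,060,000) is divided into 4 shares of £265,000: Elif, Alma, and Bilal each take £265,000; Orsolya's £265,000 share passes to Orsolya's issue.
Orsolya's share (£265,000) is divided into 2 shares of £132,500: Farrukh and Tobias each take £132,500.

Elif: £265,000; Alma: £265,000; Bilal: £265,000; Farrukh: £132,500; Tobias: £132,500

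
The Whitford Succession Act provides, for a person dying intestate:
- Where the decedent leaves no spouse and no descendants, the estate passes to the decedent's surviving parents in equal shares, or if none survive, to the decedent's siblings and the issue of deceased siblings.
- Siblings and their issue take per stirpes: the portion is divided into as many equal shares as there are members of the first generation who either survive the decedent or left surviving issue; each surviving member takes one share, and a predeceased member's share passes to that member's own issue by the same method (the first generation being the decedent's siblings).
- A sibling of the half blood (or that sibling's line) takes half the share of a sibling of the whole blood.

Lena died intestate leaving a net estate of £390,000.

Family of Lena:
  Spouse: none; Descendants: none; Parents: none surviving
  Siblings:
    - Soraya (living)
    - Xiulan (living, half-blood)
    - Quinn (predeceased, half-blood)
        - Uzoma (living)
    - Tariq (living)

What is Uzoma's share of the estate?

The entire £390,000 passes to the siblings and their issue.
Counting each half-blood sibling's line as half a unit, there are 3 units in £390,000, so one unit is £130,000. Whole-blood lines (Soraya and Tariq) take £130,000 each; half-blood lines (Xiulan and Quinn) take £65,000 each.
Quinn's share (£65,000) passes entirely to Uzoma.

Uzoma receives £65,000.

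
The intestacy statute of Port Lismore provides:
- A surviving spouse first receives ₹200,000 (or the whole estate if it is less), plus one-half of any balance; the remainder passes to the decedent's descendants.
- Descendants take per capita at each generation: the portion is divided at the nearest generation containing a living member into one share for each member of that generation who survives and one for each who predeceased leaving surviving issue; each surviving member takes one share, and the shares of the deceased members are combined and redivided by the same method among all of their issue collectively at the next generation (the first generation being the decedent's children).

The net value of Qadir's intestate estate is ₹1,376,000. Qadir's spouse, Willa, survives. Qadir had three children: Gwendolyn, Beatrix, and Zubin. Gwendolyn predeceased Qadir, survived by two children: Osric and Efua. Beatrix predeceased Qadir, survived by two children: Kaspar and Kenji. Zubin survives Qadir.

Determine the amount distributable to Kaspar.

Kaspar receives ₹98,000.

Willa first takes ₹200,000, leaving a balance of ₹1,176,000. Willa then takes one-half of the balance (₹588,000), for a total of ₹788,000. The remaining ₹588,000 passes to the descendants.
The descendants' portion (₹588,000) is divided at the children's generation into 3 shares of ₹196,000. Zubin takes ₹196,000. The 2 shares of the deceased (Gwendolyn and Beatrix) are combined into a pool of ₹392,000.
That pool (₹392,000) is divided at the grandchildren's generation equally among Osric, Efua, Kaspar, and Kenji: ₹98,000 each.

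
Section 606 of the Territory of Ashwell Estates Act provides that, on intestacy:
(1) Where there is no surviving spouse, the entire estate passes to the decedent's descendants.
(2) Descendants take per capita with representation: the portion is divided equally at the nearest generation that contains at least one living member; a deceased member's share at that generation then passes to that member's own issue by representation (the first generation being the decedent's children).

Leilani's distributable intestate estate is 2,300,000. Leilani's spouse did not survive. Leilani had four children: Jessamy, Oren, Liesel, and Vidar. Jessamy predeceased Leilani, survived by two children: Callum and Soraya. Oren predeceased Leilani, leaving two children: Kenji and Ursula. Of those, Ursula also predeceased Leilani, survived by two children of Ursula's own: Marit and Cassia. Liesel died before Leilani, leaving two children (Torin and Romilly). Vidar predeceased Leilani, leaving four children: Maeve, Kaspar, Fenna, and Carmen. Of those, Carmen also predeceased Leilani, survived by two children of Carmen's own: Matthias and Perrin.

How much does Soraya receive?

Soraya receives 230,000.

The entire 2,300,000 passes to the descendants.
No child survives, so the initial division is made at the grandchildren's generation.
That amount (2,300,000) is divided into 10 shares of 230,000: Callum, Soraya, Kenji, Torin, Romilly, Maeve, Kaspar, and Fenna each take 230,000; Ursula's 230,000 share passes to Ursula's issue; Carmen's 230,000 share passes to Carmen's issue.
Ursula's share (230,000) is divided into 2 shares of 115,000: Marit and Cassia each take 115,000.
Carmen's share (230,000) is divided into 2 shares of 115,000: Matthias and Perrin each take 115,000.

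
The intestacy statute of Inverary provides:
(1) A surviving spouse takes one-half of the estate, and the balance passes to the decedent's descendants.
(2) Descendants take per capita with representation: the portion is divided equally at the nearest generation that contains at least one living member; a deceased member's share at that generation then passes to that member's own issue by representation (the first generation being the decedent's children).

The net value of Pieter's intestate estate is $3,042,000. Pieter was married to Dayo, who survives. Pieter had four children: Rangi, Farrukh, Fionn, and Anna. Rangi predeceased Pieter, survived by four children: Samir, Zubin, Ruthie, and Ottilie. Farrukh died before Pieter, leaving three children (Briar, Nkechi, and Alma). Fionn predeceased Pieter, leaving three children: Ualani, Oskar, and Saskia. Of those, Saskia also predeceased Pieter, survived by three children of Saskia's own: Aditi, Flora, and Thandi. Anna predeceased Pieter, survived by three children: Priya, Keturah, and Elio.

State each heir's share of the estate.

Dayo: $1,521,000; Samir: $117,000; Zubin: $117,000; Ruthie: $117,000; Ottilie: $117,000; Briar: $117,000; Nkechi: $117,000; Alma: $117,000; Ualani: $117,000; Oskar: $117,000; Aditi: $39,000; Flora: $39,000; Thandi: $39,000; Priya: $117,000; Keturah: $117,000; Elio: $117,000

Dayo takes one-half of $3,042,000 = $1,521,000. The remaining $1,521,000 passes to the descendants.
No child survives, so the initial division is made at the grandchildren's generation.
The descendants' portion ($1,521,000) is divided into 13 shares of $117,000: Samir, Zubin, Ruthie, Ottilie, Briar, Nkechi, Alma, Ualani, Oskar, Priya, Keturah, and Elio each take $117,000; Saskia's $117,000 share passes to Saskia's issue.
Saskia's share ($117,000) is divided into 3 shares of $39,000: Aditi, Flora, and Thandi each take $39,000.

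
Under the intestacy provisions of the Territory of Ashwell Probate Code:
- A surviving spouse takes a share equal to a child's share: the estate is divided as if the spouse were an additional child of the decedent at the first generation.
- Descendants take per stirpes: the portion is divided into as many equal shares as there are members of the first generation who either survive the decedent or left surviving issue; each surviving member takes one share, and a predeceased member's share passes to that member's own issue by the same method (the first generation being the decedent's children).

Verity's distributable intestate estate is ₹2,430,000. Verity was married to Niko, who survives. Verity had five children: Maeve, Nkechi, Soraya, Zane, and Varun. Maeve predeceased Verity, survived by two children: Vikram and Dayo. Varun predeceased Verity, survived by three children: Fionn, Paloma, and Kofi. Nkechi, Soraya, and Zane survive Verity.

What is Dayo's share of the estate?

The spouse counts as an additional share at the children's level, so there are 6 primary shares of ₹405,000. Niko takes one such share (₹405,000).
The children's combined portion (₹2,025,000) is divided into 5 shares of ₹405,000: Nkechi, Soraya, and Zane each take ₹405,000; Maeve's ₹405,000 share passes to Maeve's issue; Varun's ₹405,000 share passes to Varun's issue.
Maeve's share (₹405,000) is divided into 2 shares of ₹202,500: Vikram and Dayo each take ₹202,500.
Varun's share (₹405,000) is divided into 3 shares of ₹135,000: Fionn, Paloma, and Kofi each take ₹135,000.

Dayo receives ₹202,500.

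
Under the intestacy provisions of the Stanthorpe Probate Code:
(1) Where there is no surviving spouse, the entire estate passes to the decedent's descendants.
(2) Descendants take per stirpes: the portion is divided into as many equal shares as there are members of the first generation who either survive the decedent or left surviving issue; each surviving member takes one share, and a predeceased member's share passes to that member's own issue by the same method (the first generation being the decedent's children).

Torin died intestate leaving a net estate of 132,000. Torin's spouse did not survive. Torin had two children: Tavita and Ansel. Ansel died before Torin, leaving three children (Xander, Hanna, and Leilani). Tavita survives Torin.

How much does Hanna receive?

The entire 132,000 passes to the descendants.
That amount (132,000) is divided into 2 shares of 66,000: Tavita takes 66,000; Ansel's 66,000 share passes to Ansel's issue.
Ansel's share (66,000) is divided into 3 shares of 22,000: Xander, Hanna, and Leilani each take 22,000.

Hanna receives 22,000.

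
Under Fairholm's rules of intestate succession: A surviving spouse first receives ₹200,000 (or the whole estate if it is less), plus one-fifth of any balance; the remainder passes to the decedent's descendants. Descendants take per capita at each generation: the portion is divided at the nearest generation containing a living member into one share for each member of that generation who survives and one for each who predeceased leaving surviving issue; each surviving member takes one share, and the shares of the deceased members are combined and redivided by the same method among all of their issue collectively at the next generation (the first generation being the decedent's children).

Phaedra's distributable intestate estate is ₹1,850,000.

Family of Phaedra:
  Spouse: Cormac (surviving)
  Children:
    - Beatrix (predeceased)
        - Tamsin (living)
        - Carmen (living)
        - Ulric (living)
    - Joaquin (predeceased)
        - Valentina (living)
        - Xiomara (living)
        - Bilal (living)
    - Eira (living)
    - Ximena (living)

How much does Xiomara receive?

Cormac first takes ₹200,000, leaving a balance of ₹1,650,000. Cormac then takes one-fifth of the balance (₹330,000), for a total of ₹530,000. The remaining ₹1,320,000 passes to the descendants.
The descendants' portion (₹1,320,000) is divided at the children's generation into 4 shares of ₹330,000. Eira and Ximena each take ₹330,000. The 2 shares of the deceased (Beatrix and Joaquin) are combined into a pool of ₹660,000.
That pool (₹660,000) is divided at the grandchildren's generation equally among Tamsin, Carmen, Ulric, Valentina, Xiomara, and Bilal: ₹110,000 each.

Xiomara receives ₹110,000.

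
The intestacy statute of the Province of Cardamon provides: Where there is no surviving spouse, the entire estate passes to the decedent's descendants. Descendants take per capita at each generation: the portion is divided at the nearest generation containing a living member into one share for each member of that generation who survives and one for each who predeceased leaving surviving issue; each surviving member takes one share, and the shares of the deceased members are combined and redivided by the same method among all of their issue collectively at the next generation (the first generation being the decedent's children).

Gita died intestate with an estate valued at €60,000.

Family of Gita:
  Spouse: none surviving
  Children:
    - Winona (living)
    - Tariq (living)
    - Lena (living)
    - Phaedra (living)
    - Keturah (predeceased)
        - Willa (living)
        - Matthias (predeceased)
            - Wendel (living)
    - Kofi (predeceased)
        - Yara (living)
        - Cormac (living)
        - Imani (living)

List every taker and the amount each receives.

Winona: €10,000; Tariq: €10,000; Lena: €10,000; Phaedra: €10,000; Willa: €4,000; Wendel: €4,000; Yara: €4,000; Cormac: €4,000; Imani: €4,000

The entire €60,000 passes to the descendants.
That amount (€60,000) is divided at the children's generation into 6 shares of €10,000. Winona, Tariq, Lena, and Phaedra each take €10,000. The 2 shares of the deceased (Keturah and Kofi) are combined into a pool of €20,000.
That pool (€20,000) is divided at the grandchildren's generation into 5 shares of €4,000. Willa, Yara, Cormac, and Imani each take €4,000. The remaining share for the deceased Matthias (€4,000) is carried to the next generation.
That pool (€4,000) passes entirely to Wendel, the sole taker at the great-grandchildren's generation.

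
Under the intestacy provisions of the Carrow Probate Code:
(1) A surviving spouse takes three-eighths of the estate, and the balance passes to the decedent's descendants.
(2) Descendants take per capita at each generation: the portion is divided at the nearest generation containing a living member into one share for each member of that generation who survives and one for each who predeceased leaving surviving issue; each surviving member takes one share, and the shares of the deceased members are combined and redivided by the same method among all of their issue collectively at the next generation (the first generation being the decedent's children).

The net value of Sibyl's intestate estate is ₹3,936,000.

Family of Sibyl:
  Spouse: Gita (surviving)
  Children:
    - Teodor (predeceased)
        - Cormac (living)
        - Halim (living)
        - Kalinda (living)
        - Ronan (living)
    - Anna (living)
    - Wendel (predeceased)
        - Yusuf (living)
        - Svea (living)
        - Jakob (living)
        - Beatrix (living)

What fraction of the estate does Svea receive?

Svea receives 5/96 of the estate.

Gita takes three-eighths of ₹3,936,000 = ₹1,476,000. The remaining ₹2,460,000 passes to the descendants.
The descendants' portion (₹2,460,000) is divided at the children's generation into 3 shares of ₹820,000. Anna takes ₹820,000. The 2 shares of the deceased (Teodor and Wendel) are combined into a pool of ₹1,640,000.
That pool (₹1,640,000) is divided at the grandchildren's generation equally among Cormac, Halim, Kalinda, Ronan, Yusuf, Svea, Jakob, and Beatrix: ₹205,000 each.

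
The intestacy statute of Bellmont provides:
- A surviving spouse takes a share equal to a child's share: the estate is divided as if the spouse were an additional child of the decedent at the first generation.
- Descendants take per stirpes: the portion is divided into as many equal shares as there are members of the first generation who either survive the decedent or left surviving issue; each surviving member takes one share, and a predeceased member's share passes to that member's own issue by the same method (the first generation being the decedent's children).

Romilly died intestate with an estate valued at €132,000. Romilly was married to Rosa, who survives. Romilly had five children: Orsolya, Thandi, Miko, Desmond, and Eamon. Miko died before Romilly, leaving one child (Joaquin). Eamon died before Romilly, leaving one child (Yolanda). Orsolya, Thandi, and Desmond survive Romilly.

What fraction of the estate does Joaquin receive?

The spouse counts as an additional share at the children's level, so there are 6 primary shares of €22,000. Rosa takes one such share (€22,000).
The children's combined portion (€110,000) is divided into 5 shares of €22,000: Orsolya, Thandi, and Desmond each take €22,000; Miko's €22,000 share passes to Miko's issue; Eamon's €22,000 share passes to Eamon's issue.
Miko's share (€22,000) passes entirely to Joaquin.
Eamon's share (€22,000) passes entirely to Yolanda.

Joaquin receives 1/6 of the estate.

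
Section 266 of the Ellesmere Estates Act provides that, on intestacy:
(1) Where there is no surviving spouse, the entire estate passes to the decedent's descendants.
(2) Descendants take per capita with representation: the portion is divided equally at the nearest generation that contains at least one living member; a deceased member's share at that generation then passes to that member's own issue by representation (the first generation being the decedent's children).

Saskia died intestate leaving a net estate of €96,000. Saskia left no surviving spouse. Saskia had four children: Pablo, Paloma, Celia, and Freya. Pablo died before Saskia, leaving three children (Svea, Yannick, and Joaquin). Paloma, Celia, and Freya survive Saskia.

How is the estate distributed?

The entire €96,000 passes to the descendants.
That amount (€96,000) is divided into 4 shares of €24,000: Paloma, Celia, and Freya each take €24,000; Pablo's €24,000 share passes to Pablo's issue.
Pablo's share (€24,000) is divided into 3 shares of €8,000: Svea, Yannick, and Joaquin each take €8,000.

Svea: €8,000; Yannick: €8,000; Joaquin: €8,000; Paloma: €24,000; Celia: €24,000; Freya: €24,000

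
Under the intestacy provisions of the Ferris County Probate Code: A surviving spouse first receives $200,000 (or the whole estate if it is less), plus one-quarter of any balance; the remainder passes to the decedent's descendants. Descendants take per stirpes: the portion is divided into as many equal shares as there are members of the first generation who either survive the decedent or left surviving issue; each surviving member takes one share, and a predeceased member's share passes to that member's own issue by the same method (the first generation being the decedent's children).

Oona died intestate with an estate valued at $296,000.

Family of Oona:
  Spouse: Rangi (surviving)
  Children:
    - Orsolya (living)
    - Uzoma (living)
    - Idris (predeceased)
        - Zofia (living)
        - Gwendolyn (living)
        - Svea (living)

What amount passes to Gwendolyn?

Rangi first takes $200,000, leaving a balance of $96,000. Rangi then takes one-quarter of the balance ($24,000), for a total of $224,000. The remaining $72,000 passes to the descendants.
The descendants' portion ($72,000) is divided into 3 shares of $24,000: Orsolya and Uzoma each take $24,000; Idris's $24,000 share passes to Idris's issue.
Idris's share ($24,000) is divided into 3 shares of $8,000: Zofia, Gwendolyn, and Svea each take $8,000.

Gwendolyn receives $8,000.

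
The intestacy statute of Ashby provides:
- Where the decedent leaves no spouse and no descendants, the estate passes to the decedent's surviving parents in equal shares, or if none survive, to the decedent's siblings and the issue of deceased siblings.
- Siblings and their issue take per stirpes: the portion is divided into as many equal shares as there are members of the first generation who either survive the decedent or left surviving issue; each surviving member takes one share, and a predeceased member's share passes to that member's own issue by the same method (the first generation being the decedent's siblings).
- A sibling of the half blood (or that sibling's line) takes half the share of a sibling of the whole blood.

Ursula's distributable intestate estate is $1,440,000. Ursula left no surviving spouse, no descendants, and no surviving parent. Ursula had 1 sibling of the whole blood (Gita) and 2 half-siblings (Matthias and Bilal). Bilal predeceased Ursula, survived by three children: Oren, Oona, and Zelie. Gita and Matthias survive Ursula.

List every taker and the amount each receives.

The entire $1,440,000 passes to the siblings and their issue.
Counting each half-blood sibling's line as half a unit, there are 2 units in $1,440,000, so one unit is $720,000. Whole-blood lines (Gita) take $720,000 each; half-blood lines (Matthias and Bilal) take $360,000 each.
Bilal's share ($360,000) is divided into 3 shares of $120,000: Oren, Oona, and Zelie each take $120,000.

Gita: $720,000; Matthias: $360,000; Oren: $120,000; Oona: $120,000; Zelie: $120,000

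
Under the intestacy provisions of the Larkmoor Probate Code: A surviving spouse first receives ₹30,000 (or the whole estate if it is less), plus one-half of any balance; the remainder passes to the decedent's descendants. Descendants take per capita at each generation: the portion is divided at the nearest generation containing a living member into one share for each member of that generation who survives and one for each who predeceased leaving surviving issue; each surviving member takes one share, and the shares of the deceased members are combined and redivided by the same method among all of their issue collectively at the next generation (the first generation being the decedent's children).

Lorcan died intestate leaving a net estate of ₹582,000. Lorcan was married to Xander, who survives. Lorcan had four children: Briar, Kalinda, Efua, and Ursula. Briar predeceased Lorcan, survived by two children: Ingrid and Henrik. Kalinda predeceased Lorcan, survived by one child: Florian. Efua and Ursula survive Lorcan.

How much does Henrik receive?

Xander first takes ₹30,000, leaving a balance of ₹552,000. Xander then takes one-half of the balance (₹276,000), for a total of ₹306,000. The remaining ₹276,000 passes to the descendants.
The descendants' portion (₹276,000) is divided at the children's generation into 4 shares of ₹69,000. Efua and Ursula each take ₹69,000. The 2 shares of the deceased (Briar and Kalinda) are combined into a pool of ₹138,000.
That pool (₹138,000) is divided at the grandchildren's generation equally among Ingrid, Henrik, and Florian: ₹46,000 each.

Henrik receives ₹46,000.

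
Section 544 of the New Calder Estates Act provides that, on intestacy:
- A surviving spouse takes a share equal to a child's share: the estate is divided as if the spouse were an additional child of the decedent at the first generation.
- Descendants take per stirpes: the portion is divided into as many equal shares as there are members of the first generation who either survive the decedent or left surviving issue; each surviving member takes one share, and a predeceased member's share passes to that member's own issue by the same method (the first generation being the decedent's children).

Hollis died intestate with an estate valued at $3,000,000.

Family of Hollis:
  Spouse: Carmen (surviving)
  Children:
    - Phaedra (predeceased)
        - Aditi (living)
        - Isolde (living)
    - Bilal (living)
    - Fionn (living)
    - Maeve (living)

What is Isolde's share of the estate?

The spouse counts as an additional share at the children's level, so there are 5 primary shares of $600,000. Carmen takes one such share ($600,000).
The children's combined portion ($2,400,000) is divided into 4 shares of $600,000: Bilal, Fionn, and Maeve each take $600,000; Phaedra's $600,000 share passes to Phaedra's issue.
Phaedra's share ($600,000) is divided into 2 shares of $300,000: Aditi and Isolde each take $300,000.

Isolde receives $300,000.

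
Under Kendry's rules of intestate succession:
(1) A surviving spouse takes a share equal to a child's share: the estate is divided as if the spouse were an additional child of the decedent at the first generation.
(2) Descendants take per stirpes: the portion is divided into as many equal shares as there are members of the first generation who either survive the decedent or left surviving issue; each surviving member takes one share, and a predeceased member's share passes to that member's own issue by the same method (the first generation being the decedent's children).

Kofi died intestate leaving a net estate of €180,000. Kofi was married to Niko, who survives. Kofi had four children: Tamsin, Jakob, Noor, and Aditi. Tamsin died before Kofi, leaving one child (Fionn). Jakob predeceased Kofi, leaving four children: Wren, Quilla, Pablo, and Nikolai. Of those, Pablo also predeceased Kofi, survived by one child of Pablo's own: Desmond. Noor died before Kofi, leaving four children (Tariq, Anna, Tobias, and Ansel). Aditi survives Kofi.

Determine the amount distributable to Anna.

The spouse counts as an additional share at the children's level, so there are 5 primary shares of €36,000. Niko takes one such share (€36,000).
The children's combined portion (€144,000) is divided into 4 shares of €36,000: Aditi takes €36,000; Tamsin's €36,000 share passes to Tamsin's issue; Jakob's €36,000 share passes to Jakob's issue; Noor's €36,000 share passes to Noor's issue.
Tamsin's share (€36,000) passes entirely to Fionn.
Jakob's share (€36,000) is divided into 4 shares of €9,000: Wren, Quilla, and Nikolai each take €9,000; Pablo's €9,000 share passes to Pablo's issue.
Pablo's share (€9,000) passes entirely to Desmond.
Noor's share (€36,000) is divided into 4 shares of €9,000: Tariq, Anna, Tobias, and Ansel each take €9,000.

Anna receives €9,000.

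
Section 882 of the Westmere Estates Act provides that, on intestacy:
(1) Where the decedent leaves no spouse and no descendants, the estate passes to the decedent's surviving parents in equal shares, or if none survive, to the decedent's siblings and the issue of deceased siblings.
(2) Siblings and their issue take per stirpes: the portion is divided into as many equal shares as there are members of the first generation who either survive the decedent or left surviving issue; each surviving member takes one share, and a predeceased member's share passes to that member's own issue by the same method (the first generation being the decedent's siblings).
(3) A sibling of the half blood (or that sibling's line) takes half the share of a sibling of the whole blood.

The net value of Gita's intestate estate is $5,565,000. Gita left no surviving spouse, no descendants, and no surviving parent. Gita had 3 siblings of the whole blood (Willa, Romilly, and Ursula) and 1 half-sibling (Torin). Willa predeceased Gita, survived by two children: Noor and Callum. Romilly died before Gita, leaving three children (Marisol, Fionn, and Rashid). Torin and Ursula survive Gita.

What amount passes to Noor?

The entire $5,565,000 passes to the siblings and their issue.
Counting each half-blood sibling's line as half a unit, there are 7/2 units in $5,565,000, so one unit is $1,590,000. Whole-blood lines (Willa, Romilly, and Ursula) take $1,590,000 each; half-blood lines (Torin) take $795,000 each.
Willa's share ($1,590,000) is divided into 2 shares of $795,000: Noor and Callum each take $795,000.
Romilly's share ($1,590,000) is divided into 3 shares of $530,000: Marisol, Fionn, and Rashid each take $530,000.

Noor receives $795,000.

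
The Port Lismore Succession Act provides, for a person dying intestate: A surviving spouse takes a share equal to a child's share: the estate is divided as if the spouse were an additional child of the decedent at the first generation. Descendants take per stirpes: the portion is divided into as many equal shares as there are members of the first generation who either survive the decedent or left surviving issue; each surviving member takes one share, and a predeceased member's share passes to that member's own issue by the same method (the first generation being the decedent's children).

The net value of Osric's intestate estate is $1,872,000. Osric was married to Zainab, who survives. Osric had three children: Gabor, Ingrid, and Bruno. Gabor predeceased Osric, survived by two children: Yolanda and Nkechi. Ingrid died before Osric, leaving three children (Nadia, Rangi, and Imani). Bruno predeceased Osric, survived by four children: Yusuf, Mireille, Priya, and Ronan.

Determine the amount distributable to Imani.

Imani receives $156,000.

The spouse counts as an additional share at the children's level, so there are 4 primary shares of $468,000. Zainab takes one such share ($468,000).
The children's combined portion ($1,404,000) is divided into 3 shares of $468,000: Gabor's $468,000 share passes to Gabor's issue; Ingrid's $468,000 share passes to Ingrid's issue; Bruno's $468,000 share passes to Bruno's issue.
Gabor's share ($468,000) is divided into 2 shares of $234,000: Yolanda and Nkechi each take $234,000.
Ingrid's share ($468,000) is divided into 3 shares of $156,000: Nadia, Rangi, and Imani each take $156,000.
Bruno's share ($468,000) is divided into 4 shares of $117,000: Yusuf, Mireille, Priya, and Ronan each take $117,000.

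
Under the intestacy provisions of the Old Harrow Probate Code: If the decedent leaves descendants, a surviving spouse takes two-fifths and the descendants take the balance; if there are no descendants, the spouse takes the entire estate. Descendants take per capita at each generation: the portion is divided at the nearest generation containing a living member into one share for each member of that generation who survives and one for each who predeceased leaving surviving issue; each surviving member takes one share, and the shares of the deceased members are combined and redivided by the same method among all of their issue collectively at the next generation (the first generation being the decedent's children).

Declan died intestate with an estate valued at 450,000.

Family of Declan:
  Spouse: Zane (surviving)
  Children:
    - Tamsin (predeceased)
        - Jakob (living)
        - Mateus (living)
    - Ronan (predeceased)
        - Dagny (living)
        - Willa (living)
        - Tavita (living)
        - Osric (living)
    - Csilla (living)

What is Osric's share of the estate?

Osric receives 30,000.

Zane takes two-fifths of 450,000 = 180,000. The remaining 270,000 passes to the descendants.
The descendants' portion (270,000) is divided at the children's generation into 3 shares of 90,000. Csilla takes 90,000. The 2 shares of the deceased (Tamsin and Ronan) are combined into a pool of 180,000.
That pool (180,000) is divided at the grandchildren's generation equally among Jakob, Mateus, Dagny, Willa, Tavita, and Osric: 30,000 each.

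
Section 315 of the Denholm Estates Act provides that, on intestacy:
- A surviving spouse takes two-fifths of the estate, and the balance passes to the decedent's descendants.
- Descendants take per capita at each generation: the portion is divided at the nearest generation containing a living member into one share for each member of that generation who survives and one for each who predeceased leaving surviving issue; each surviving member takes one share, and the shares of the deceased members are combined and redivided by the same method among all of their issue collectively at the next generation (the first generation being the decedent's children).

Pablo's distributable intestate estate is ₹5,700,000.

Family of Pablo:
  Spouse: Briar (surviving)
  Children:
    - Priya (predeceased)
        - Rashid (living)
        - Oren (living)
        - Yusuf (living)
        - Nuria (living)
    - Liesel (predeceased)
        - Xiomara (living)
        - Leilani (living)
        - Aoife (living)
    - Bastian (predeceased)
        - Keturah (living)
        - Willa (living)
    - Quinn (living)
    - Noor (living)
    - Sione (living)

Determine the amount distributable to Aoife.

Briar takes two-fifths of ₹5,700,000 = ₹2,280,000. The remaining ₹3,420,000 passes to the descendants.
The descendants' portion (₹3,420,000) is divided at the children's generation into 6 shares of ₹570,000. Quinn, Noor, and Sione each take ₹570,000. The 3 shares of the deceased (Priya, Liesel, and Bastian) are combined into a pool of ₹1,710,000.
That pool (₹1,710,000) is divided at the grandchildren's generation equally among Rashid, Oren, Yusuf, Nuria, Xiomara, Leilani, Aoife, Keturah, and Willa: ₹190,000 each.

Aoife receives ₹190,000.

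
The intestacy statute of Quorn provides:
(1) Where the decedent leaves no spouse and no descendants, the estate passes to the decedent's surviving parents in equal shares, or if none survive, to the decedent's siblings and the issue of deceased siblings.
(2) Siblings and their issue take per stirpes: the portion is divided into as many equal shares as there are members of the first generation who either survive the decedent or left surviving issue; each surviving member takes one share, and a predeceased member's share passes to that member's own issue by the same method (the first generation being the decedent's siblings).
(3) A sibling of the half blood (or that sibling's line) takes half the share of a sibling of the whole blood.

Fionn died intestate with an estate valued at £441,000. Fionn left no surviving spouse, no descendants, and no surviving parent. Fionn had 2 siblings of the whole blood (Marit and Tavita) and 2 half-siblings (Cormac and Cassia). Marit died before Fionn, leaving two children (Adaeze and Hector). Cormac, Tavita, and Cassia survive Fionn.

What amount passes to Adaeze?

Adaeze receives £73,500.

The entire £441,000 passes to the siblings and their issue.
Counting each half-blood sibling's line as half a unit, there are 3 units in £441,000, so one unit is £147,000. Whole-blood lines (Marit and Tavita) take £147,000 each; half-blood lines (Cormac and Cassia) take £73,500 each.
Marit's share (£147,000) is divided into 2 shares of £73,500: Adaeze and Hector each take £73,500.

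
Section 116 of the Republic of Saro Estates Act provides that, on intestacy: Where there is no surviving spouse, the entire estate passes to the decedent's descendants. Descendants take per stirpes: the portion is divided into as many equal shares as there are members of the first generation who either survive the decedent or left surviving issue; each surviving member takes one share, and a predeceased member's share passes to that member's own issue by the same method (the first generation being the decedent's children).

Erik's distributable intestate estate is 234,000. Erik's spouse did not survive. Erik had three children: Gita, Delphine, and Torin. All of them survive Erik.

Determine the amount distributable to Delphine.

Delphine receives 78,000.

The entire 234,000 passes to the descendants.
That amount (234,000) is divided into 3 shares of 78,000: Gita, Delphine, and Torin each take 78,000.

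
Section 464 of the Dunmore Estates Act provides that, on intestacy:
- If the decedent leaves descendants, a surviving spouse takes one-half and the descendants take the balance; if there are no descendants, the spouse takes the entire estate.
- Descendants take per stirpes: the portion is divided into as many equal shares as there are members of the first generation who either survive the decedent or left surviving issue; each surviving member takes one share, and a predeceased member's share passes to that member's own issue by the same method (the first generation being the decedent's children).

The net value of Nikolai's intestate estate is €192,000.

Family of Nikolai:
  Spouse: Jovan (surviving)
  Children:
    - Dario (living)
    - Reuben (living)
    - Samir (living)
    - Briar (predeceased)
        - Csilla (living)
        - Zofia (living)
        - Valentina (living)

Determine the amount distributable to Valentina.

Jovan takes one-half of €192,000 = €96,000. The remaining €96,000 passes to the descendants.
The descendants' portion (€96,000) is divided into 4 shares of €24,000: Dario, Reuben, and Samir each take €24,000; Briar's €24,000 share passes to Briar's issue.
Briar's share (€24,000) is divided into 3 shares of €8,000: Csilla, Zofia, and Valentina each take €8,000.

Valentina receives €8,000.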